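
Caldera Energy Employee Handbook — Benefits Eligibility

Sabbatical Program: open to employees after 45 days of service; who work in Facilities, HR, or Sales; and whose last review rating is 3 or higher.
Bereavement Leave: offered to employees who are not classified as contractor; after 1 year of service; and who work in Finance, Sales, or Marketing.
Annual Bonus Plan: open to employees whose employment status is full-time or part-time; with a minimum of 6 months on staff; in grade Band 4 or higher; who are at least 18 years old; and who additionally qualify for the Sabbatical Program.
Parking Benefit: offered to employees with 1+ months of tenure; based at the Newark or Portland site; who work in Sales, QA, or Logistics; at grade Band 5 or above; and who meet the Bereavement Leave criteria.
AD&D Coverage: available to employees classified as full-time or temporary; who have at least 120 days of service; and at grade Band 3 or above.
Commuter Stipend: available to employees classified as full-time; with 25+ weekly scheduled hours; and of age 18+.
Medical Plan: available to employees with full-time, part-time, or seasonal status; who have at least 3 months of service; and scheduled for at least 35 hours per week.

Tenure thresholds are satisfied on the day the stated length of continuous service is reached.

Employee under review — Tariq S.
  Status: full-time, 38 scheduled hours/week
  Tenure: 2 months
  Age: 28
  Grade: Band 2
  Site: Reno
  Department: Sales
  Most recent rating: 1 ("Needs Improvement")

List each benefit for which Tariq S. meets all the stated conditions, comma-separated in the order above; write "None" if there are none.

Sabbatical Program — service 2 months ≥ 45 days ✓; dept Sales ✓; rating 1 < 3 ✗ → not eligible.
Bereavement Leave — status full-time ✓ (not excluded); service 2 months < 1 year (≈365 days) ✗ → not eligible.
Annual Bonus Plan — status full-time ✓; service 2 months < 6 months ✗ → not eligible.
Parking Benefit — service 2 months ≥ 1 month ✓; site Reno ✗ (not Newark or Portland) → not eligible.
AD&D Coverage — status full-time ✓; service 2 months < 120 days ✗ → not eligible.
Commuter Stipend — status full-time ✓; 38 hrs/wk ≥ 25 ✓; age 28 ≥ 18 ✓ → eligible.
Medical Plan — status full-time ✓; service 2 months < 3 months ✗ → not eligible.

Commuter Stipend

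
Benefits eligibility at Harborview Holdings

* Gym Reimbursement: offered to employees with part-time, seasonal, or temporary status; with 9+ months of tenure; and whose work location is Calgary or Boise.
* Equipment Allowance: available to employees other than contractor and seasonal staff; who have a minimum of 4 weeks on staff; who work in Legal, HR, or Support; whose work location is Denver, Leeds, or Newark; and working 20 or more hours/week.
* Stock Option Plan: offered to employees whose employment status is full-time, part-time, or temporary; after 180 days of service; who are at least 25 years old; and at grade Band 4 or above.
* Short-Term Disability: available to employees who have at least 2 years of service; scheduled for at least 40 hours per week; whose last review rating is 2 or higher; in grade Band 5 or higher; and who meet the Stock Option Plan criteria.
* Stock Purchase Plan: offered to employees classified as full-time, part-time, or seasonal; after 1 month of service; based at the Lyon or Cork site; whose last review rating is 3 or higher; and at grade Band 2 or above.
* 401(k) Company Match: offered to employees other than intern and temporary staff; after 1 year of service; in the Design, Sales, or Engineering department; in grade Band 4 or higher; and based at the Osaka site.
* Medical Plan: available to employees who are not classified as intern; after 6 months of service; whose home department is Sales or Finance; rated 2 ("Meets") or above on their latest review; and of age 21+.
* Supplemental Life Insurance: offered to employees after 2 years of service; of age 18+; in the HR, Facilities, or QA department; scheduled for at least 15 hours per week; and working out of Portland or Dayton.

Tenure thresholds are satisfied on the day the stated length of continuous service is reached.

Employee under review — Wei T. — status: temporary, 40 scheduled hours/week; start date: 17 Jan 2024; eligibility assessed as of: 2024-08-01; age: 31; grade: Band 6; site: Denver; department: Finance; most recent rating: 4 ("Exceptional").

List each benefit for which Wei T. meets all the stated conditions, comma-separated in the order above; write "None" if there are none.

Stock Option Plan, Medical Plan

Service from 17 Jan 2024 to 2024-08-01: 197 days.
Gym Reimbursement — status temporary ✓; service 197 days < 9 months (≈270 days) ✗ → not eligible.
Equipment Allowance — status temporary ✓ (not excluded); service 197 days ≥ 4 weeks (≈28 days) ✓; dept Finance ✗ → not eligible.
Stock Option Plan — status temporary ✓; service 197 days ≥ 180 days ✓; age 31 ≥ 25 ✓; grade Band 6 ≥ Band 4 ✓ → eligible.
Short-Term Disability — service 197 days < 2 years (≈730 days) ✗ → not eligible.
Stock Purchase Plan — status temporary ✗ (requires full-time, part-time, or seasonal) → not eligible.
401(k) Company Match — status temporary ✗ (excluded) → not eligible.
Medical Plan — status temporary ✓ (not excluded); service 197 days ≥ 6 months (≈180 days) ✓; dept Finance ✓; rating 4 ≥ 2 ✓; age 31 ≥ 21 ✓ → eligible.
Supplemental Life Insurance — service 197 days < 2 years (≈730 days) ✗ → not eligible.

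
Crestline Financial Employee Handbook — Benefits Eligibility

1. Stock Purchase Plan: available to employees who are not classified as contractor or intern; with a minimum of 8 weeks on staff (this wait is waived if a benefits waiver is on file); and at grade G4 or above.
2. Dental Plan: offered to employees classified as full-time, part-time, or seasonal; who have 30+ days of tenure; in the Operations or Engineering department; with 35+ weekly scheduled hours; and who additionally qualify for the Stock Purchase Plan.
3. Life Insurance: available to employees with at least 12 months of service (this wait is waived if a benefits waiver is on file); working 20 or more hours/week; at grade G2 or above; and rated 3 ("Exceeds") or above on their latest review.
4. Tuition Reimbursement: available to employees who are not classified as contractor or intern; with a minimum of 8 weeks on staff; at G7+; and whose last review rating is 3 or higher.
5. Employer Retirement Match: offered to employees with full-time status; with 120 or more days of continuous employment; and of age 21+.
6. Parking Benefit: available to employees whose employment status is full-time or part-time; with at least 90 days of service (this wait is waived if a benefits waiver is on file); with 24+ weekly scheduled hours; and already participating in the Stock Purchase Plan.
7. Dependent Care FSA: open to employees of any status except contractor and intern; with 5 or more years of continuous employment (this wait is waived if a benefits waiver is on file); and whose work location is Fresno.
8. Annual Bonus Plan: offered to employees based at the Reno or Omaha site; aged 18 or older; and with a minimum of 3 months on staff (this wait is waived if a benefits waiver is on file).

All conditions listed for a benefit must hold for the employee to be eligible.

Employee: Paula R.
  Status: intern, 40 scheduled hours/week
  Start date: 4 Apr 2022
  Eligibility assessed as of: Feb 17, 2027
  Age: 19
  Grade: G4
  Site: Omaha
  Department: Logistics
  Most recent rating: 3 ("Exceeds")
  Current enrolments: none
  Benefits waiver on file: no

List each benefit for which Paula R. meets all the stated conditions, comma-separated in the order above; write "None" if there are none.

Life Insurance, Annual Bonus Plan

Service from 4 Apr 2022 to Feb 17, 2027: 1780 days.
Stock Purchase Plan — status intern ✗ (excluded) → not eligible.
Dental Plan — status intern ✗ (requires full-time, part-time, or seasonal) → not eligible.
Life Insurance — no waiver, service 1780 days ≥ 12 months (≈360 days) ✓; 40 hrs/wk ≥ 20 ✓; grade G4 ≥ G2 ✓; rating 3 ≥ 3 ✓ → eligible.
Tuition Reimbursement — status intern ✗ (excluded) → not eligible.
Employer Retirement Match — status intern ✗ (requires full-time) → not eligible.
Parking Benefit — status intern ✗ (requires full-time or part-time) → not eligible.
Dependent Care FSA — status intern ✗ (excluded) → not eligible.
Annual Bonus Plan — site Omaha ✓; age 19 ≥ 18 ✓; no waiver, service 1780 days ≥ 3 months (≈90 days) ✓ → eligible.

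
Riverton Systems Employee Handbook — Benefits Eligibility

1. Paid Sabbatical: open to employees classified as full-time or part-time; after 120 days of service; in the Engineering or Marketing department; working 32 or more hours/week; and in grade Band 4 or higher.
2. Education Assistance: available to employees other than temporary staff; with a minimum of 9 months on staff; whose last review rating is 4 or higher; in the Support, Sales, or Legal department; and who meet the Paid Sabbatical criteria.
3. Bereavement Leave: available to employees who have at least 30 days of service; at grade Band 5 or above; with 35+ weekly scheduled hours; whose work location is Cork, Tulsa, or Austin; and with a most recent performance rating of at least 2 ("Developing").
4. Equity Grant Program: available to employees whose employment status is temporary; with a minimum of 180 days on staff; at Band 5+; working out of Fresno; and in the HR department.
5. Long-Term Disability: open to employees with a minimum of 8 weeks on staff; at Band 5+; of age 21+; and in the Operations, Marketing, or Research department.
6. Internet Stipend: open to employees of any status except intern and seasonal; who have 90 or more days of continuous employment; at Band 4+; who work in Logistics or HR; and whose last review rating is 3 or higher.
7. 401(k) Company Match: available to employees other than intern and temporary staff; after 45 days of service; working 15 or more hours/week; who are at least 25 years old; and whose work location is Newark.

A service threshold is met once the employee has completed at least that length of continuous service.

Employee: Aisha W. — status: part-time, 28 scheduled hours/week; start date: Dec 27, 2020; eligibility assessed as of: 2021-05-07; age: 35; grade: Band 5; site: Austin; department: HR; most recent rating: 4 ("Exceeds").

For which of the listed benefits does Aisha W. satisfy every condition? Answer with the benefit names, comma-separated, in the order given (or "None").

Internet Stipend

Service from Dec 27, 2020 to 2021-05-07: 131 days.
Paid Sabbatical — status part-time ✓; service 131 days ≥ 120 days ✓; dept HR ✗ → not eligible.
Education Assistance — status part-time ✓ (not excluded); service 131 days < 9 months (≈270 days) ✗ → not eligible.
Bereavement Leave — service 131 days ≥ 30 days ✓; grade Band 5 ≥ Band 5 ✓; 28 hrs/wk < 35 ✗ → not eligible.
Equity Grant Program — status part-time ✗ (requires temporary) → not eligible.
Long-Term Disability — service 131 days ≥ 8 weeks (≈56 days) ✓; grade Band 5 ≥ Band 5 ✓; age 35 ≥ 21 ✓; dept HR ✗ → not eligible.
Internet Stipend — status part-time ✓ (not excluded); service 131 days ≥ 90 days ✓; grade Band 5 ≥ Band 4 ✓; dept HR ✓; rating 4 ≥ 3 ✓ → eligible.
401(k) Company Match — status part-time ✓ (not excluded); service 131 days ≥ 45 days ✓; 28 hrs/wk ≥ 15 ✓; age 35 ≥ 25 ✓; site Austin ✗ (not Newark) → not eligible.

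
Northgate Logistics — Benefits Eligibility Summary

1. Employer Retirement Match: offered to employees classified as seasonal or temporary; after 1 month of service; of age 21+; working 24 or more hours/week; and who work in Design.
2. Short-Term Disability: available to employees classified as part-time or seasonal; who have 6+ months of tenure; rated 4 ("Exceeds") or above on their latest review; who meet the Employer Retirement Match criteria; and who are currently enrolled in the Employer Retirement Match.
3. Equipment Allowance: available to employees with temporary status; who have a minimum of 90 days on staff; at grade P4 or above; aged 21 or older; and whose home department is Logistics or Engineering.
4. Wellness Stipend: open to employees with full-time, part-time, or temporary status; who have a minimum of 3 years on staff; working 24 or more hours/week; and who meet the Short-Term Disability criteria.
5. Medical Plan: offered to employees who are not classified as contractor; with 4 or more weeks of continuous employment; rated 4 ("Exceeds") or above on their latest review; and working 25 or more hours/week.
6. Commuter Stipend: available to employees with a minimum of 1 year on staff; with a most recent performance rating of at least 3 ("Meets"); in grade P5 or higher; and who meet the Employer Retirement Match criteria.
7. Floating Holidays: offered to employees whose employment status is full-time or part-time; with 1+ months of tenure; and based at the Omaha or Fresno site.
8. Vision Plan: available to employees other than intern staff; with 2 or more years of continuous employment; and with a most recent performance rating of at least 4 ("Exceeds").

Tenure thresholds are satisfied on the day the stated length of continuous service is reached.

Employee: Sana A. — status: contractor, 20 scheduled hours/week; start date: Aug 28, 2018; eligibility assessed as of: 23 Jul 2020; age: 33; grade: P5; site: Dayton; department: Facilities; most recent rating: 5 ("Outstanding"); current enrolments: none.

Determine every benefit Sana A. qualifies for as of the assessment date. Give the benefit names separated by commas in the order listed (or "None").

Service from Aug 28, 2018 to 23 Jul 2020: 695 days.
Employer Retirement Match — status contractor ✗ (requires seasonal or temporary) → not eligible.
Short-Term Disability — status contractor ✗ (requires part-time or seasonal) → not eligible.
Equipment Allowance — status contractor ✗ (requires temporary) → not eligible.
Wellness Stipend — status contractor ✗ (requires full-time, part-time, or temporary) → not eligible.
Medical Plan — status contractor ✗ (excluded) → not eligible.
Commuter Stipend — service 695 days ≥ 1 year (≈365 days) ✓; rating 5 ≥ 3 ✓; grade P5 ≥ P5 ✓; not eligible for Employer Retirement Match ✗ → not eligible.
Floating Holidays — status contractor ✗ (requires full-time or part-time) → not eligible.
Vision Plan — status contractor ✓ (not excluded); service 695 days < 2 years (≈730 days) ✗ → not eligible.

None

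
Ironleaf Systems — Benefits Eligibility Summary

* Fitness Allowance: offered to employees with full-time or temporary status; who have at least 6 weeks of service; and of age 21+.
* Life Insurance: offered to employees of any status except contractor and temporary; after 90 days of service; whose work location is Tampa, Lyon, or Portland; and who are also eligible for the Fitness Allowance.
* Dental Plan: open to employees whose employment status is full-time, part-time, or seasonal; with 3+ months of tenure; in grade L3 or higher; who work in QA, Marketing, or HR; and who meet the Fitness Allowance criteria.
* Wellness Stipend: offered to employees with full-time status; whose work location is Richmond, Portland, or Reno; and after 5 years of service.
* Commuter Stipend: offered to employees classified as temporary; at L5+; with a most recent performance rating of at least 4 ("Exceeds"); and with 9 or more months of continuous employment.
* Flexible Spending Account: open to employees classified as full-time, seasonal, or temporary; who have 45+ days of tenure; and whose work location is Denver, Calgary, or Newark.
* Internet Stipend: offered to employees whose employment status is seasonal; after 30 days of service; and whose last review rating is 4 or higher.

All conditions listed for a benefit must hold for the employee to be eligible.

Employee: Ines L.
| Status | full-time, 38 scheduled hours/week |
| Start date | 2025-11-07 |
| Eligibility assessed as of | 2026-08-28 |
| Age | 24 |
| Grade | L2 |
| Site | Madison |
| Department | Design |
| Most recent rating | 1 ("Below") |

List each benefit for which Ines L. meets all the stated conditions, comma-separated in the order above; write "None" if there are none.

Fitness Allowance

Service from 2025-11-07 to 2026-08-28: 294 days.
Fitness Allowance — status full-time ✓; service 294 days ≥ 6 weeks (≈42 days) ✓; age 24 ≥ 21 ✓ → eligible.
Life Insurance — status full-time ✓ (not excluded); service 294 days ≥ 90 days ✓; site Madison ✗ (not Tampa, Lyon, or Portland) → not eligible.
Dental Plan — status full-time ✓; service 294 days ≥ 3 months (≈90 days) ✓; grade L2 < L3 ✗ → not eligible.
Wellness Stipend — status full-time ✓; site Madison ✗ (not Richmond, Portland, or Reno) → not eligible.
Commuter Stipend — status full-time ✗ (requires temporary) → not eligible.
Flexible Spending Account — status full-time ✓; service 294 days ≥ 45 days ✓; site Madison ✗ (not Denver, Calgary, or Newark) → not eligible.
Internet Stipend — status full-time ✗ (requires seasonal) → not eligible.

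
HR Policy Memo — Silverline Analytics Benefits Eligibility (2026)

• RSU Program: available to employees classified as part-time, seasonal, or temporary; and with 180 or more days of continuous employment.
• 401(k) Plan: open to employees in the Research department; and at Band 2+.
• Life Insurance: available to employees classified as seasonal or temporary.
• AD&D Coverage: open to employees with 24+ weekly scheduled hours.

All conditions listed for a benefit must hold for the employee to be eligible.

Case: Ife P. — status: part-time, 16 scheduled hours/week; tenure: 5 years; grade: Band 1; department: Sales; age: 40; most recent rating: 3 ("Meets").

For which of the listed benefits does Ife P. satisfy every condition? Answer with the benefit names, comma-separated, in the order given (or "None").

RSU Program — status part-time ✓; service 5 years ≥ 180 days ✓ → eligible.
401(k) Plan — dept Sales ✗ → not eligible.
Life Insurance — status part-time ✗ (requires seasonal or temporary) → not eligible.
AD&D Coverage — 16 hrs/wk < 24 ✗ → not eligible.

RSU Program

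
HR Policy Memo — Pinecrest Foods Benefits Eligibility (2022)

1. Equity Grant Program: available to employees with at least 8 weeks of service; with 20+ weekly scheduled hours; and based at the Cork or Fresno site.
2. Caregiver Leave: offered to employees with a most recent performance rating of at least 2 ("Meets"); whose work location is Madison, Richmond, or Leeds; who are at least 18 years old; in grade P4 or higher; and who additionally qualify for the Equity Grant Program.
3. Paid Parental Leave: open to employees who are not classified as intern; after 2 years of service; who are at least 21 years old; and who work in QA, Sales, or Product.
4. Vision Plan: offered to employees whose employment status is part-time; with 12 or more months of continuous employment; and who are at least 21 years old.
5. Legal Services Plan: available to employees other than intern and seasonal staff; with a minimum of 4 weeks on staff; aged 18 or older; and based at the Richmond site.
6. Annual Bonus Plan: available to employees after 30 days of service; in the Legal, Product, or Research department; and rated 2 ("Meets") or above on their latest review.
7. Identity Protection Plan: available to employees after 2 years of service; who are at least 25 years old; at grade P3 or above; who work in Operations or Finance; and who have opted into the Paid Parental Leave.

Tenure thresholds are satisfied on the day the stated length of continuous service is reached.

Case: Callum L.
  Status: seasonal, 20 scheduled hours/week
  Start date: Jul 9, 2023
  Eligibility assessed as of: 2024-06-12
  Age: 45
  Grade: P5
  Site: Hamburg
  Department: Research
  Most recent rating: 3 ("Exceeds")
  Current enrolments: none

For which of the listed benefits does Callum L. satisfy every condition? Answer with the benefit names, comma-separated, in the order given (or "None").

Service from Jul 9, 2023 to 2024-06-12: 339 days.
Equity Grant Program — service 339 days ≥ 8 weeks (≈56 days) ✓; 20 hrs/wk ≥ 20 ✓; site Hamburg ✗ (not Cork or Fresno) → not eligible.
Caregiver Leave — rating 3 ≥ 2 ✓; site Hamburg ✗ (not Madison, Richmond, or Leeds) → not eligible.
Paid Parental Leave — status seasonal ✓ (not excluded); service 339 days < 2 years (≈730 days) ✗ → not eligible.
Vision Plan — status seasonal ✗ (requires part-time) → not eligible.
Legal Services Plan — status seasonal ✗ (excluded) → not eligible.
Annual Bonus Plan — service 339 days ≥ 30 days ✓; dept Research ✓; rating 3 ≥ 2 ✓ → eligible.
Identity Protection Plan — service 339 days < 2 years (≈730 days) ✗ → not eligible.

Annual Bonus Plan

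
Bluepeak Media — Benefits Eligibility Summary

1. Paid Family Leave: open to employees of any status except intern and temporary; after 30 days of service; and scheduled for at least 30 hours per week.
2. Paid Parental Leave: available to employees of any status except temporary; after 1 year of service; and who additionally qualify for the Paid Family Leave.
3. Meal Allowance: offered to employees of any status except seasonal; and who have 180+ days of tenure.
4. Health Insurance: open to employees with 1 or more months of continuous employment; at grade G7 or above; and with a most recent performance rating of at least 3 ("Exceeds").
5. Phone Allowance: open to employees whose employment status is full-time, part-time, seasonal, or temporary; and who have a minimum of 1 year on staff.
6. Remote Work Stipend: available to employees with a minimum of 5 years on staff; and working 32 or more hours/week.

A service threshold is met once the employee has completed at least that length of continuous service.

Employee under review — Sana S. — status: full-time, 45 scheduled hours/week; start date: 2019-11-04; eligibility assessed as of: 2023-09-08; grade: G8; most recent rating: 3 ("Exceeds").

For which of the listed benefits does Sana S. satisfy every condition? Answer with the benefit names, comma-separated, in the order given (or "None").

Service from 2019-11-04 to 2023-09-08: 1404 days.
Paid Family Leave — status full-time ✓ (not excluded); service 1404 days ≥ 30 days ✓; 45 hrs/wk ≥ 30 ✓ → eligible.
Paid Parental Leave — status full-time ✓ (not excluded); service 1404 days ≥ 1 year (≈365 days) ✓; eligible for Paid Family Leave ✓ → eligible.
Meal Allowance — status full-time ✓ (not excluded); service 1404 days ≥ 180 days ✓ → eligible.
Health Insurance — service 1404 days ≥ 1 month (≈30 days) ✓; grade G8 ≥ G7 ✓; rating 3 ≥ 3 ✓ → eligible.
Phone Allowance — status full-time ✓; service 1404 days ≥ 1 year (≈365 days) ✓ → eligible.
Remote Work Stipend — service 1404 days < 5 years (≈1825 days) ✗ → not eligible.

Paid Family Leave, Paid Parental Leave, Meal Allowance, Health Insurance, Phone Allowance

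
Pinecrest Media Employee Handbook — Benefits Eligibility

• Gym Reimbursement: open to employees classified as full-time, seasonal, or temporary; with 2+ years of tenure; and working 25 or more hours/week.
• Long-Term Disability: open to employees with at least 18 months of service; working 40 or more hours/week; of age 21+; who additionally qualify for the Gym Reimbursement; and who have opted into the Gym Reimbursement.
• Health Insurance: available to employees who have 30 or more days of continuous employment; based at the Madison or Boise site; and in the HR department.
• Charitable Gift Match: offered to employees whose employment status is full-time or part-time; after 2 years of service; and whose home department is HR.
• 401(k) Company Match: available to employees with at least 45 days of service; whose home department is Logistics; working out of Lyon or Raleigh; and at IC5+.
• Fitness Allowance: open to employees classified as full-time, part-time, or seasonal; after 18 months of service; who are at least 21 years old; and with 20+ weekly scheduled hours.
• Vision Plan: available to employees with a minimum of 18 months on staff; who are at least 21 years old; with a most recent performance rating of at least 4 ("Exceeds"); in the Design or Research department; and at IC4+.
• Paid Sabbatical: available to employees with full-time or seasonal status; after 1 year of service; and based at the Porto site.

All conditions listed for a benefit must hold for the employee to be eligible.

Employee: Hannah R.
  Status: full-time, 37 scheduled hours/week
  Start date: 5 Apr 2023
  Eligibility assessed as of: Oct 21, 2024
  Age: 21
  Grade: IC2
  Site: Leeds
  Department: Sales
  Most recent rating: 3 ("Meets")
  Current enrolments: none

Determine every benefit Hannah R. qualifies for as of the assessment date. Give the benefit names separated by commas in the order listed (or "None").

Service from 5 Apr 2023 to Oct 21, 2024: 565 days.
Gym Reimbursement — status full-time ✓; service 565 days < 2 years (≈730 days) ✗ → not eligible.
Long-Term Disability — service 565 days ≥ 18 months (≈540 days) ✓; 37 hrs/wk < 40 ✗ → not eligible.
Health Insurance — service 565 days ≥ 30 days ✓; site Leeds ✗ (not Madison or Boise) → not eligible.
Charitable Gift Match — status full-time ✓; service 565 days < 2 years (≈730 days) ✗ → not eligible.
401(k) Company Match — service 565 days ≥ 45 days ✓; dept Sales ✗ → not eligible.
Fitness Allowance — status full-time ✓; service 565 days ≥ 18 months (≈540 days) ✓; age 21 ≥ 21 ✓; 37 hrs/wk ≥ 20 ✓ → eligible.
Vision Plan — service 565 days ≥ 18 months (≈540 days) ✓; age 21 ≥ 21 ✓; rating 3 < 4 ✗ → not eligible.
Paid Sabbatical — status full-time ✓; service 565 days ≥ 1 year (≈365 days) ✓; site Leeds ✗ (not Porto) → not eligible.

Fitness Allowance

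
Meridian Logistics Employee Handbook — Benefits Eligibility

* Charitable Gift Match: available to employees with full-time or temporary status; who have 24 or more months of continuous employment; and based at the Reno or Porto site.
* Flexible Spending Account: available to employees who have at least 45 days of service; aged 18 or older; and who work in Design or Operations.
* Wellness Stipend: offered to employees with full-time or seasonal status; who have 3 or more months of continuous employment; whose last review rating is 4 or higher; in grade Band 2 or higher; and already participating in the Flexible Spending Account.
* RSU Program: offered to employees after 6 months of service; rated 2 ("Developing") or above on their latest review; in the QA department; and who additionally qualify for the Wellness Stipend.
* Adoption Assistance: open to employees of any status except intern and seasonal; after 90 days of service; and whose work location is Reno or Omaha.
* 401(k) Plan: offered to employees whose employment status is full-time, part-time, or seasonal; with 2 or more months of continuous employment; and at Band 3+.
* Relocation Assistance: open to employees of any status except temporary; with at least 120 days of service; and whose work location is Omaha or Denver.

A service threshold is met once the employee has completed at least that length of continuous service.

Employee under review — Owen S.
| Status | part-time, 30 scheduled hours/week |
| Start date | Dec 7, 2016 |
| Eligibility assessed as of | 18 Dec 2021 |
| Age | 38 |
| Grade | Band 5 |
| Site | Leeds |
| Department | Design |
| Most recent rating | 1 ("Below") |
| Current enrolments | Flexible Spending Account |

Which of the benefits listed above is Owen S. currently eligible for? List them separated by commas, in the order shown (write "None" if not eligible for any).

Flexible Spending Account, 401(k) Plan

Service from Dec 7, 2016 to 18 Dec 2021: 1837 days.
Charitable Gift Match — status part-time ✗ (requires full-time or temporary) → not eligible.
Flexible Spending Account — service 1837 days ≥ 45 days ✓; age 38 ≥ 18 ✓; dept Design ✓ → eligible.
Wellness Stipend — status part-time ✗ (requires full-time or seasonal) → not eligible.
RSU Program — service 1837 days ≥ 6 months (≈180 days) ✓; rating 1 < 2 ✗ → not eligible.
Adoption Assistance — status part-time ✓ (not excluded); service 1837 days ≥ 90 days ✓; site Leeds ✗ (not Reno or Omaha) → not eligible.
401(k) Plan — status part-time ✓; service 1837 days ≥ 2 months (≈60 days) ✓; grade Band 5 ≥ Band 3 ✓ → eligible.
Relocation Assistance — status part-time ✓ (not excluded); service 1837 days ≥ 120 days ✓; site Leeds ✗ (not Omaha or Denver) → not eligible.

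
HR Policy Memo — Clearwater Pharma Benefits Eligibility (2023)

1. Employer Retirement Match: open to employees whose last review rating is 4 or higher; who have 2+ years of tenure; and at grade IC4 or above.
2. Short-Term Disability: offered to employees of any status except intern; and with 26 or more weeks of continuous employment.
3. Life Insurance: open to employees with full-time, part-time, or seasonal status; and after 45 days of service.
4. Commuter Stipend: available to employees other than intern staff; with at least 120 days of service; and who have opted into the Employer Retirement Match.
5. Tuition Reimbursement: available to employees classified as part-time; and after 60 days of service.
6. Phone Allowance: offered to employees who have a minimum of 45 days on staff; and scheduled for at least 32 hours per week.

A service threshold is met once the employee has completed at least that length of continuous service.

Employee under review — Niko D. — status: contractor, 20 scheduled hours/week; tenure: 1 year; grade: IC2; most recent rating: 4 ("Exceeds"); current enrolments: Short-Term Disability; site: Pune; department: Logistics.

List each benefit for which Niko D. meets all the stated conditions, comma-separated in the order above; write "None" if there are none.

Employer Retirement Match — rating 4 ≥ 4 ✓; service 1 year < 2 years ✗ → not eligible.
Short-Term Disability — status contractor ✓ (not excluded); service 1 year ≥ 26 weeks (≈182 days) ✓ → eligible.
Life Insurance — status contractor ✗ (requires full-time, part-time, or seasonal) → not eligible.
Commuter Stipend — status contractor ✓ (not excluded); service 1 year ≥ 120 days ✓; not enrolled in Employer Retirement Match ✗ → not eligible.
Tuition Reimbursement — status contractor ✗ (requires part-time) → not eligible.
Phone Allowance — service 1 year ≥ 45 days ✓; 20 hrs/wk < 32 ✗ → not eligible.

Short-Term Disability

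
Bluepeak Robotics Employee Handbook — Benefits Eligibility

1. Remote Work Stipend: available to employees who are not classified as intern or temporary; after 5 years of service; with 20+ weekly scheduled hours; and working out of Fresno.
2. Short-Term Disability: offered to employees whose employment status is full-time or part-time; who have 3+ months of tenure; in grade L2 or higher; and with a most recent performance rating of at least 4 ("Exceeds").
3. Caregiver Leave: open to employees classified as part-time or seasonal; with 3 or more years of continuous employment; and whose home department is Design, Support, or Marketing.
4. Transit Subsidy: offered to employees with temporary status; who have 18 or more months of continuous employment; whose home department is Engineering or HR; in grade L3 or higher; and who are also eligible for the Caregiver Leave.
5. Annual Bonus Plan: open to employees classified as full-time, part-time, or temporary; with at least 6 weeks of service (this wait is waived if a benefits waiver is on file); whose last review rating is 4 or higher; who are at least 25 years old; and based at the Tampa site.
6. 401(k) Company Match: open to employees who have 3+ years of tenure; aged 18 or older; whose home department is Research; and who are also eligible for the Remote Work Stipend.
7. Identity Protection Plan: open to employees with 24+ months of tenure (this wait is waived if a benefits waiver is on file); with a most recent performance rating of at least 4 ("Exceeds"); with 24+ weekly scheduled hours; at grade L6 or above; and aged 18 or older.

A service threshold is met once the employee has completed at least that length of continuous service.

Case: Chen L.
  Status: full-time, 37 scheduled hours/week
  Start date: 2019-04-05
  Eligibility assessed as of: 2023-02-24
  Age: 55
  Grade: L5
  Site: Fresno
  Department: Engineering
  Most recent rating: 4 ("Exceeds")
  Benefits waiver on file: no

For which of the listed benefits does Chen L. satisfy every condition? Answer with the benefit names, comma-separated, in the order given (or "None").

Short-Term Disability

Service from 2019-04-05 to 2023-02-24: 1421 days.
Remote Work Stipend — status full-time ✓ (not excluded); service 1421 days < 5 years (≈1825 days) ✗ → not eligible.
Short-Term Disability — status full-time ✓; service 1421 days ≥ 3 months (≈90 days) ✓; grade L5 ≥ L2 ✓; rating 4 ≥ 4 ✓ → eligible.
Caregiver Leave — status full-time ✗ (requires part-time or seasonal) → not eligible.
Transit Subsidy — status full-time ✗ (requires temporary) → not eligible.
Annual Bonus Plan — status full-time ✓; no waiver, service 1421 days ≥ 6 weeks (≈42 days) ✓; rating 4 ≥ 4 ✓; age 55 ≥ 25 ✓; site Fresno ✗ (not Tampa) → not eligible.
401(k) Company Match — service 1421 days ≥ 3 years (≈1095 days) ✓; age 55 ≥ 18 ✓; dept Engineering ✗ → not eligible.
Identity Protection Plan — no waiver, service 1421 days ≥ 24 months (≈720 days) ✓; rating 4 ≥ 4 ✓; 37 hrs/wk ≥ 24 ✓; grade L5 < L6 ✗ → not eligible.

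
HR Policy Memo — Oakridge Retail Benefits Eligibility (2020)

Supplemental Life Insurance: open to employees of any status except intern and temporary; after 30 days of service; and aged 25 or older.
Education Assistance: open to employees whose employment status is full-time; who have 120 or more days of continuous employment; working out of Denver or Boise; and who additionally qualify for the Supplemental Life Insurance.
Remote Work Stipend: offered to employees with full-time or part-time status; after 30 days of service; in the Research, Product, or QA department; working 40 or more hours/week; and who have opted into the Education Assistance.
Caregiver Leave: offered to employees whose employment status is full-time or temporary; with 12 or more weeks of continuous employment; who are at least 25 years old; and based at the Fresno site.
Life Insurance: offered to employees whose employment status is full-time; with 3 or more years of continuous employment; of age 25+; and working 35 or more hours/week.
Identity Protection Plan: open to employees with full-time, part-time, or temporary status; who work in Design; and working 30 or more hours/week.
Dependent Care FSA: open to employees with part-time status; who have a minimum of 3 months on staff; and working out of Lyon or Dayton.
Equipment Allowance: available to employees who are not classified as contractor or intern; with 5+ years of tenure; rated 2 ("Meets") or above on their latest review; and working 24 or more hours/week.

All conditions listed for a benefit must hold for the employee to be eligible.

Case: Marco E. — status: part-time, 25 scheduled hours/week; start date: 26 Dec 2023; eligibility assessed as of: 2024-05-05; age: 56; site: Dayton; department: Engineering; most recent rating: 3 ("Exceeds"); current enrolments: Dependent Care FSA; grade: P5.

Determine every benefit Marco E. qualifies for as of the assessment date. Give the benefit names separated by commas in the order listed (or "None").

Supplemental Life Insurance, Dependent Care FSA

Service from 26 Dec 2023 to 2024-05-05: 131 days.
Supplemental Life Insurance — status part-time ✓ (not excluded); service 131 days ≥ 30 days ✓; age 56 ≥ 25 ✓ → eligible.
Education Assistance — status part-time ✗ (requires full-time) → not eligible.
Remote Work Stipend — status part-time ✓; service 131 days ≥ 30 days ✓; dept Engineering ✗ → not eligible.
Caregiver Leave — status part-time ✗ (requires full-time or temporary) → not eligible.
Life Insurance — status part-time ✗ (requires full-time) → not eligible.
Identity Protection Plan — status part-time ✓; dept Engineering ✗ → not eligible.
Dependent Care FSA — status part-time ✓; service 131 days ≥ 3 months (≈90 days) ✓; site Dayton ✓ → eligible.
Equipment Allowance — status part-time ✓ (not excluded); service 131 days < 5 years (≈1825 days) ✗ → not eligible.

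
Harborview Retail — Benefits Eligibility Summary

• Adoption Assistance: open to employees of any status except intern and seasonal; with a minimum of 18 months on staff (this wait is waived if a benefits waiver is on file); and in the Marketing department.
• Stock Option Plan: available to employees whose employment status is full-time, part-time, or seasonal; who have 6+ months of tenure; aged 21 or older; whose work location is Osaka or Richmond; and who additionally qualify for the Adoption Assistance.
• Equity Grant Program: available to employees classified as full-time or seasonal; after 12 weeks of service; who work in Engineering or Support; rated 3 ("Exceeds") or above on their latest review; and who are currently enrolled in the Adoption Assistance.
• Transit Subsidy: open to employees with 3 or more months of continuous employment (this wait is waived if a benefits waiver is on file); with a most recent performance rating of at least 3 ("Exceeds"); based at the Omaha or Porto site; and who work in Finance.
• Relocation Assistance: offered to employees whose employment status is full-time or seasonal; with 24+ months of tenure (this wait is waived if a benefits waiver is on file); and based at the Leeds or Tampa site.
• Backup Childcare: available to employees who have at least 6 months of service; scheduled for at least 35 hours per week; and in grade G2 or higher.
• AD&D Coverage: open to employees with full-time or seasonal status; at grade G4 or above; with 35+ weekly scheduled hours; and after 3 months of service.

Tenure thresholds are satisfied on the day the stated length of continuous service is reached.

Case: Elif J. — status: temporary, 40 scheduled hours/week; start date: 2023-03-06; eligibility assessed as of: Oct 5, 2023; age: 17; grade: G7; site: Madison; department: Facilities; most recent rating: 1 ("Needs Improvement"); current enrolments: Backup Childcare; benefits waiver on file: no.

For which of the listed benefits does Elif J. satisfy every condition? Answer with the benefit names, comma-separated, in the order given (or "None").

Backup Childcare

Service from 2023-03-06 to Oct 5, 2023: 213 days.
Adoption Assistance — status temporary ✓ (not excluded); no waiver, service 213 days < 18 months (≈540 days) ✗ → not eligible.
Stock Option Plan — status temporary ✗ (requires full-time, part-time, or seasonal) → not eligible.
Equity Grant Program — status temporary ✗ (requires full-time or seasonal) → not eligible.
Transit Subsidy — no waiver, service 213 days ≥ 3 months (≈90 days) ✓; rating 1 < 3 ✗ → not eligible.
Relocation Assistance — status temporary ✗ (requires full-time or seasonal) → not eligible.
Backup Childcare — service 213 days ≥ 6 months (≈180 days) ✓; 40 hrs/wk ≥ 35 ✓; grade G7 ≥ G2 ✓ → eligible.
AD&D Coverage — status temporary ✗ (requires full-time or seasonal) → not eligible.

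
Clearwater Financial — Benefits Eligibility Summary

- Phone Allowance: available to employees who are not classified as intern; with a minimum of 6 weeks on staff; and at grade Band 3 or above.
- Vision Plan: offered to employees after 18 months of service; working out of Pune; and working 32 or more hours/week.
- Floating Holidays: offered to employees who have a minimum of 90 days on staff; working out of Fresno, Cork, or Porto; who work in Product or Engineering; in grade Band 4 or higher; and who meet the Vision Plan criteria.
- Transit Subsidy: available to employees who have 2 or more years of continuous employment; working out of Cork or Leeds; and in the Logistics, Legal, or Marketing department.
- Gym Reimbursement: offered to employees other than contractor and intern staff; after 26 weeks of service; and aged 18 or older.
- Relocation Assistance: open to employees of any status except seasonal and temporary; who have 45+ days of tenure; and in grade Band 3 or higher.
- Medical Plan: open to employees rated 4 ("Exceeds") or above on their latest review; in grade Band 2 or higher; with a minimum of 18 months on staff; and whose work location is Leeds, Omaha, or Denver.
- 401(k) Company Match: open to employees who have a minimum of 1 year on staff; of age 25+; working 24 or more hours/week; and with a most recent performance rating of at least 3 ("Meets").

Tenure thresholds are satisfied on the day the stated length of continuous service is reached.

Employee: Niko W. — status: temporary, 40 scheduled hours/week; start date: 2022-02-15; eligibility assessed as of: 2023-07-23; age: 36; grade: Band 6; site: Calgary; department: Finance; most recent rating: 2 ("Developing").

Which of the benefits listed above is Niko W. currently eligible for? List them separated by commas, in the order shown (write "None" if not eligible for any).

Service from 2022-02-15 to 2023-07-23: 523 days.
Phone Allowance — status temporary ✓ (not excluded); service 523 days ≥ 6 weeks (≈42 days) ✓; grade Band 6 ≥ Band 3 ✓ → eligible.
Vision Plan — service 523 days < 18 months (≈540 days) ✗ → not eligible.
Floating Holidays — service 523 days ≥ 90 days ✓; site Calgary ✗ (not Fresno, Cork, or Porto) → not eligible.
Transit Subsidy — service 523 days < 2 years (≈730 days) ✗ → not eligible.
Gym Reimbursement — status temporary ✓ (not excluded); service 523 days ≥ 26 weeks (≈182 days) ✓; age 36 ≥ 18 ✓ → eligible.
Relocation Assistance — status temporary ✗ (excluded) → not eligible.
Medical Plan — rating 2 < 4 ✗ → not eligible.
401(k) Company Match — service 523 days ≥ 1 year (≈365 days) ✓; age 36 ≥ 25 ✓; 40 hrs/wk ≥ 24 ✓; rating 2 < 3 ✗ → not eligible.

Phone Allowance, Gym Reimbursement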